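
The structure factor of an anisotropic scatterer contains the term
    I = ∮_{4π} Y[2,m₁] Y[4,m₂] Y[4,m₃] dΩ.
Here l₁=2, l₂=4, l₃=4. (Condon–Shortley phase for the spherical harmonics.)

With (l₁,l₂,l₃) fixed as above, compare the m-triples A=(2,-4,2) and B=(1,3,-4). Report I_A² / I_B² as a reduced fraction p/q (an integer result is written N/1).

2/7

l's match ⇒ only the (l;m) 3-j factors differ between A and B.
A: triangle coeff Δ(2,4,4) = 1/13860; Σ_t [0,0]: t=0:+1/2880 = 1/2880; (3j)²=2/165 [(2 4 4; 2 -4 2)], sign=+1
B: triangle coeff Δ(2,4,4) = 1/13860; Σ_t [1,1]: t=1:−1/1440 = -1/1440; (3j)²=7/165 [(2 4 4; 1 3 -4)], sign=-1
I_A²/I_B² = (2/165)/(7/165) = 2/7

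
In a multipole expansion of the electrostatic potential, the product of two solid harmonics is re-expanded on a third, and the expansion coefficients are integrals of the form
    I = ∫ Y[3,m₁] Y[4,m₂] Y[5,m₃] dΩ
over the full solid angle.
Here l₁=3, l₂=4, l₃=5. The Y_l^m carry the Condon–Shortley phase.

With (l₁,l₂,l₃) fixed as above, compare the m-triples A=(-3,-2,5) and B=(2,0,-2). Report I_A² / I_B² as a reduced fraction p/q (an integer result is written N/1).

9/2

l's match ⇒ only the (l;m) 3-j factors differ between A and B.
A: triangle coeff Δ(3,4,5) = 1/180180; Σ_t [2,2]: t=2:+1/34560 = 1/34560; (3j)²=5/286 [(3 4 5; -3 -2 5)], sign=+1
B: triangle coeff Δ(3,4,5) = 1/180180; Σ_t [0,1]: t=0:+1/576 t=1:−1/864 = 1/1728; (3j)²=5/1287 [(3 4 5; 2 0 -2)], sign=-1
I_A²/I_B² = (5/286)/(5/1287) = 9/2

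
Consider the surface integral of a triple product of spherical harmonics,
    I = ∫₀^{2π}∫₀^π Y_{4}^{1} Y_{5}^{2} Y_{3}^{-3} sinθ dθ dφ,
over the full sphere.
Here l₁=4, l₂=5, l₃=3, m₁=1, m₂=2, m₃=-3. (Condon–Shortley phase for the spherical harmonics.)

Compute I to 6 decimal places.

m-sum 0 ✓  L=12 even ✓  1≤3≤9 ✓
Π(2lᵢ+1) = 9×11×7 = 693
triangle coeff Δ(4,5,3) = 1/180180
Σ_t [2,4]: t=2:+1/576 t=3:−1/144 t=4:+1/576 = -1/288
(3j)²=20/1001 [(4 5 3; 0 0 0)], sign=+1
Σ_t [3,3]: t=3:−1/1728 = -1/1728
(3j)²=25/858 [(4 5 3; 1 2 -3)], sign=-1
⇒ 4πI² = 750/1859
I = (-1)√(750/1859/(4π)) = -0.17917854

-0.179179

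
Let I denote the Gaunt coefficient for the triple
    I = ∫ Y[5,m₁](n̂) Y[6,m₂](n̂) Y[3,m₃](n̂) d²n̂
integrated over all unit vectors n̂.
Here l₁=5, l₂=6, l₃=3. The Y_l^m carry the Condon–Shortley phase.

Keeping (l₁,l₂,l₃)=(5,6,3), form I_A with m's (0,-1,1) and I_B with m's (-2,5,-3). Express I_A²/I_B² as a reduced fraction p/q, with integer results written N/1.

Same 5,6,3: normalisation and zero-m 3j drop out of the ratio.
A: Δ: 8! 2! 4! / 15! → 1/675675; sum: t=3:−1/5760 t=4:+1/3456 t=5:−1/34560 = 1/11520; 3j²(5 6 3; 0 -1 1) = Δ·Π!·Σ² = 2/429  (sign +1)
B: Δ: 8! 2! 4! / 15! → 1/675675; sum: t=7:−1/241920 = -1/241920; 3j²(5 6 3; -2 5 -3) = Δ·Π!·Σ² = 2/91  (sign -1)
I_A²/I_B² = (2/429)/(2/91) = 7/33

7/33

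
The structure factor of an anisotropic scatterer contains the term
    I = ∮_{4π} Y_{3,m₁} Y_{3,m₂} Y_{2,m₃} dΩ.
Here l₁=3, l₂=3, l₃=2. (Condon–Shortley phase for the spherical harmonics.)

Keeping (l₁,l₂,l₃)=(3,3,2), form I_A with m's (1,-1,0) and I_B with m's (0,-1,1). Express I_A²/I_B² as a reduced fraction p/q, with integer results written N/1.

9/2

Same 3,3,2: normalisation and zero-m 3j drop out of the ratio.
A: Δ: 4! 2! 2! / 9! → 1/3780; sum: t=0:+1/96 t=1:−1/6 t=2:+1/16 = -3/32; 3j²(3 3 2; 1 -1 0) = Δ·Π!·Σ² = 3/140  (sign -1)
B: Δ: 4! 2! 2! / 9! → 1/3780; sum: t=1:−1/12 t=2:+1/8 = 1/24; 3j²(3 3 2; 0 -1 1) = Δ·Π!·Σ² = 1/210  (sign -1)
I_A²/I_B² = (3/140)/(1/210) = 9/2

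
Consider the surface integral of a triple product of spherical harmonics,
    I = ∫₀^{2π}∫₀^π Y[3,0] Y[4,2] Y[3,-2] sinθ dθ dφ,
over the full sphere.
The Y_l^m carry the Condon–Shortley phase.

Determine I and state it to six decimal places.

-0.044418

Checks pass: Σm=0; 10 even; l₃=3∈[1,7].
(2·3+1)(2·4+1)(2·3+1) = 441
Δ: 4! 2! 4! / 11! → 1/34650
sum: t=1:−1/72 t=2:+1/16 t=3:−1/72 = 5/144
3j²(3 4 3; 0 0 0) = Δ·Π!·Σ² = 2/77  (sign -1)
sum: t=2:+1/96 t=3:−1/72 = -1/288
3j²(3 4 3; 0 2 -2) = Δ·Π!·Σ² = 1/462  (sign +1)
combine: 4πI² = 441·2/77·1/462 = 3/121
take √, sign -1: I = -0.04441841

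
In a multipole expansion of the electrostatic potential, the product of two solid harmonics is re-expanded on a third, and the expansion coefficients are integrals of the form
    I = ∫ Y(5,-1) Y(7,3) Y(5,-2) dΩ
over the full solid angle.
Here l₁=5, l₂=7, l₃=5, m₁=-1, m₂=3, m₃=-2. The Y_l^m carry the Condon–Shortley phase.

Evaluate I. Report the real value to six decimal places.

0.000000

L=17 odd ⇒ parity kills the (l;000) factor ⇒ I = 0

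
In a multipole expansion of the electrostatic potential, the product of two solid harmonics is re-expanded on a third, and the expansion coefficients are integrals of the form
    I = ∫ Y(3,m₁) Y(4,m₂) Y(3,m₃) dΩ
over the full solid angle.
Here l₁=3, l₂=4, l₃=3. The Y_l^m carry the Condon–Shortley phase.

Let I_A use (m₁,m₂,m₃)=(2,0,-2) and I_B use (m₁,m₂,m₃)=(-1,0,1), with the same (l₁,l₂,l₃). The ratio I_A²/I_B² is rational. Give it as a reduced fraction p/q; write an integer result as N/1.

l's match ⇒ only the (l;m) 3-j factors differ between A and B.
A: triangle coeff Δ(3,4,3) = 1/34650; Σ_t [0,1]: t=0:+1/576 t=1:−1/72 = -7/576; (3j)²=7/198 [(3 4 3; 2 0 -2)], sign=+1
B: triangle coeff Δ(3,4,3) = 1/34650; Σ_t [2,4]: t=2:+1/32 t=3:−1/36 t=4:+1/1152 = 5/1152; (3j)²=1/1386 [(3 4 3; -1 0 1)], sign=+1
I_A²/I_B² = (7/198)/(1/1386) = 49/1

49/1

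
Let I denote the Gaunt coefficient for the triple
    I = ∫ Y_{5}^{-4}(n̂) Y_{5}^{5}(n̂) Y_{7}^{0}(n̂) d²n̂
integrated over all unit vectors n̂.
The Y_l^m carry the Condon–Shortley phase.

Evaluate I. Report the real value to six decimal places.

-4 + 5 + 0 = 1 ≠ 0: azimuthal integral kills it; I = 0

0.000000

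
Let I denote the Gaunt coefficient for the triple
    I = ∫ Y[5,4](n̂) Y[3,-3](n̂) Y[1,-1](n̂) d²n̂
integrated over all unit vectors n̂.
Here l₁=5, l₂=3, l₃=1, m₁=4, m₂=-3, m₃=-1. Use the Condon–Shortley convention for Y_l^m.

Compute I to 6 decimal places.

0.000000

l₃=1 ∉ [2,8] — triangle fails ⇒ I = 0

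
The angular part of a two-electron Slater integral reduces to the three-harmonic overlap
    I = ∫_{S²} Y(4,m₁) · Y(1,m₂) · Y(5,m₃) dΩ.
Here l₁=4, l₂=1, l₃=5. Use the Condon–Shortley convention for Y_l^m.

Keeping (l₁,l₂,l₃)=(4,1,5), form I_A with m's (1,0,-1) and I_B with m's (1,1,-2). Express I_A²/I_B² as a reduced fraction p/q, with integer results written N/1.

8/7

Same 4,1,5: normalisation and zero-m 3j drop out of the ratio.
A: Δ: 0! 8! 2! / 11! → 1/495; sum: t=0:+1/720 = 1/720; 3j²(4 1 5; 1 0 -1) = Δ·Π!·Σ² = 8/165  (sign +1)
B: Δ: 0! 8! 2! / 11! → 1/495; sum: t=0:+1/1440 = 1/1440; 3j²(4 1 5; 1 1 -2) = Δ·Π!·Σ² = 7/165  (sign -1)
I_A²/I_B² = (8/165)/(7/165) = 8/7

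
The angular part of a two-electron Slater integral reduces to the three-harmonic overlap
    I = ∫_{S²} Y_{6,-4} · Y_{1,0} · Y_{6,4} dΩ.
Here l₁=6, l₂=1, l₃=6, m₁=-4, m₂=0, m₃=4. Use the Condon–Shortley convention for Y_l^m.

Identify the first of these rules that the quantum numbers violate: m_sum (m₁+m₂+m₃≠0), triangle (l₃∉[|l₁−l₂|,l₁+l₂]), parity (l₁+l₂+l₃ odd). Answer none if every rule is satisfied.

parity

Σmᵢ = 0  ✓
l₃∈[|l₁−l₂|,l₁+l₂]=[5,7], have l₃=6  ✓
Σlᵢ = 13 ⇒ odd  ✗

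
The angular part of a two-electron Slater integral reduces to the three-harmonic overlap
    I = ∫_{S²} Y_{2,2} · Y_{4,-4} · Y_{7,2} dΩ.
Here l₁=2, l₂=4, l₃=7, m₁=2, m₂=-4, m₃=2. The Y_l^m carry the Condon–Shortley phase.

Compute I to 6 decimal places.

l₃=7 ∉ [2,6] — triangle fails ⇒ I = 0

0.000000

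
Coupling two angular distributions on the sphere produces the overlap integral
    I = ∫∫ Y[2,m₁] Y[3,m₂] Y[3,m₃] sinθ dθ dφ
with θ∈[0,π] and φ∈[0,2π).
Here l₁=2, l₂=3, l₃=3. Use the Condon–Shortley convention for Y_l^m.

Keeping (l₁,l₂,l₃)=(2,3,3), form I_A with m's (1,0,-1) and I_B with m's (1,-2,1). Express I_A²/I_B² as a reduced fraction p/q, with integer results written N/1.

Same 2,3,3: normalisation and zero-m 3j drop out of the ratio.
A: Δ: 2! 2! 4! / 9! → 1/3780; sum: t=0:+1/12 t=1:−1/8 = -1/24; 3j²(2 3 3; 1 0 -1) = Δ·Π!·Σ² = 1/210  (sign -1)
B: Δ: 2! 2! 4! / 9! → 1/3780; sum: t=0:+1/12 t=1:−1/48 = 1/16; 3j²(2 3 3; 1 -2 1) = Δ·Π!·Σ² = 1/28  (sign +1)
I_A²/I_B² = (1/210)/(1/28) = 2/15

2/15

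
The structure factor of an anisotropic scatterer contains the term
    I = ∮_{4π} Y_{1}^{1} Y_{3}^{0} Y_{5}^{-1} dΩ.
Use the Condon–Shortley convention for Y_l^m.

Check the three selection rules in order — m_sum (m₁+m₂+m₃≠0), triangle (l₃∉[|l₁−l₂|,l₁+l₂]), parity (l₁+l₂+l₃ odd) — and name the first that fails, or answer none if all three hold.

triangle

m₁+m₂+m₃ = 1 + 0 − 1 = 0  ✓
triangle: |1−3|=2 ≤ l₃=5 ≤ 1+3=4  ✗
parity: l₁+l₂+l₃ = 9 is odd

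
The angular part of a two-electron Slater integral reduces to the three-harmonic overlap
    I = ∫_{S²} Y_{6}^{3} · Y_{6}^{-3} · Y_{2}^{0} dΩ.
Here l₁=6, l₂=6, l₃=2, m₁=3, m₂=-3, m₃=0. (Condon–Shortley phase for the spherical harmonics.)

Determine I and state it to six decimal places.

Checks pass: Σm=0; 14 even; l₃=2∈[0,12].
(2·6+1)(2·6+1)(2·2+1) = 845
Δ: 10! 2! 2! / 15! → 1/90090
sum: t=4:+1/69120 t=5:−1/14400 t=6:+1/69120 = -7/172800
3j²(6 6 2; 0 0 0) = Δ·Π!·Σ² = 14/715  (sign -1)
sum: t=1:−1/1451520 t=2:+1/80640 t=3:−1/120960 = 1/290304
3j²(6 6 2; 3 -3 0) = Δ·Π!·Σ² = 5/2002  (sign +1)
combine: 4πI² = 845·14/715·5/2002 = 5/121
take √, sign -1: I = -0.05734392

-0.057344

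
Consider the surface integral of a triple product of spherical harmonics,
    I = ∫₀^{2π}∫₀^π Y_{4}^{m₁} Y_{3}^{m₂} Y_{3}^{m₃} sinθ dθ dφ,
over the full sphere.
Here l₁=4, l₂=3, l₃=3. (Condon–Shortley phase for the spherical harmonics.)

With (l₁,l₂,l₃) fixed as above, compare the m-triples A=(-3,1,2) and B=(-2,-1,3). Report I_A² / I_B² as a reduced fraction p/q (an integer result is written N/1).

7/27

Same 4,3,3: normalisation and zero-m 3j drop out of the ratio.
A: Δ: 4! 4! 2! / 11! → 1/34650; sum: t=3:−1/144 t=4:+1/288 = -1/288; 3j²(4 3 3; -3 1 2) = Δ·Π!·Σ² = 1/99  (sign +1)
B: Δ: 4! 4! 2! / 11! → 1/34650; sum: t=2:+1/192 = 1/192; 3j²(4 3 3; -2 -1 3) = Δ·Π!·Σ² = 3/77  (sign +1)
I_A²/I_B² = (1/99)/(3/77) = 7/27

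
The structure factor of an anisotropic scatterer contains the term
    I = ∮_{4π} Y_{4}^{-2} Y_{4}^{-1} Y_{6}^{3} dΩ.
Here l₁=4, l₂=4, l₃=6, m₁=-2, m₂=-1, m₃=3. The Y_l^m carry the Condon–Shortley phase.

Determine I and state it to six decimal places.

m-sum 0 ✓  L=14 even ✓  0≤6≤8 ✓
Π(2lᵢ+1) = 9×9×13 = 1053
triangle coeff Δ(4,4,6) = 1/1261260
Σ_t [0,2]: t=0:+1/4608 t=1:−1/1296 t=2:+1/4608 = -7/20736
(3j)²=20/1287 [(4 4 6; 0 0 0)], sign=-1
Σ_t [0,2]: t=0:+1/51840 t=1:−1/5760 t=2:+1/11520 = -7/103680
(3j)²=7/858 [(4 4 6; -2 -1 3)], sign=+1
⇒ 4πI² = 210/1573
I = (-1)√(210/1573/(4π)) = -0.10307192

-0.103072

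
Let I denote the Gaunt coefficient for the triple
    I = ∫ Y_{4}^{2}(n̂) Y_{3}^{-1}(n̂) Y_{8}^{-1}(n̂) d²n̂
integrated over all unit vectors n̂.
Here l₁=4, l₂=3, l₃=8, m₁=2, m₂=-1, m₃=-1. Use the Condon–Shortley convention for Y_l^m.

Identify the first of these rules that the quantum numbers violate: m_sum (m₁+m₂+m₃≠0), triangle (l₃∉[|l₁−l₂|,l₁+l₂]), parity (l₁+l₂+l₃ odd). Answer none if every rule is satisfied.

Σmᵢ = 0  ✓
l₃∈[|l₁−l₂|,l₁+l₂]=[1,7], have l₃=8  ✗
Σlᵢ = 15 ⇒ odd

triangle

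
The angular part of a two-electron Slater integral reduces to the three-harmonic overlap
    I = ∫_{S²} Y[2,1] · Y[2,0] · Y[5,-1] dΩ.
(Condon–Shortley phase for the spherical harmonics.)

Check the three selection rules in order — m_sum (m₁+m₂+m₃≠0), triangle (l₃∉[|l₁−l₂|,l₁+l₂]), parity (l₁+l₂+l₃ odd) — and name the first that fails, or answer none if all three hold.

triangle

Σmᵢ = 0  ✓
l₃∈[|l₁−l₂|,l₁+l₂]=[0,4], have l₃=5  ✗
Σlᵢ = 9 ⇒ odd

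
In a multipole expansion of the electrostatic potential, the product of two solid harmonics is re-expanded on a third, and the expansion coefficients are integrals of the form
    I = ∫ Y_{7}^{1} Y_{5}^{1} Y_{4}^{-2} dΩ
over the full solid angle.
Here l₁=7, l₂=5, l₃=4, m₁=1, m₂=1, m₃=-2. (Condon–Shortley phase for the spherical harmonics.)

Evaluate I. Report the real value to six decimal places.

Checks pass: Σm=0; 16 even; l₃=4∈[2,12].
(2·7+1)(2·5+1)(2·4+1) = 1485
Δ: 8! 6! 2! / 17! → 1/6126120
sum: t=3:−1/69120 t=4:+1/20736 t=5:−1/69120 = 1/51840
3j²(7 5 4; 0 0 0) = Δ·Π!·Σ² = 280/21879  (sign +1)
sum: t=4:+1/55296 t=5:−1/86400 t=6:+1/2073600 = 29/4147200
3j²(7 5 4; 1 1 -2) = Δ·Π!·Σ² = 841/145860  (sign +1)
combine: 4πI² = 1485·280/21879·841/145860 = 58870/537251
take √, sign +1: I = 0.09337991

0.093380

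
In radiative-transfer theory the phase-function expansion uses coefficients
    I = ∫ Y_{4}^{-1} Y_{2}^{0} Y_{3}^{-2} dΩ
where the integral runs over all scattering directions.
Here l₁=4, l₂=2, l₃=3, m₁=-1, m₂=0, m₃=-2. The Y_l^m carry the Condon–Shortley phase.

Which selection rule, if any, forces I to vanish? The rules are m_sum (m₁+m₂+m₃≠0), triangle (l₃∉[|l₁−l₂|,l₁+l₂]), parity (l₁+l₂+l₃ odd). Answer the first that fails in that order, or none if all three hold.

m_sum

m₁+m₂+m₃ = -1 + 0 − 2 = -3  ✗
triangle: |4−2|=2 ≤ l₃=3 ≤ 4+2=6
parity: l₁+l₂+l₃ = 9 is odd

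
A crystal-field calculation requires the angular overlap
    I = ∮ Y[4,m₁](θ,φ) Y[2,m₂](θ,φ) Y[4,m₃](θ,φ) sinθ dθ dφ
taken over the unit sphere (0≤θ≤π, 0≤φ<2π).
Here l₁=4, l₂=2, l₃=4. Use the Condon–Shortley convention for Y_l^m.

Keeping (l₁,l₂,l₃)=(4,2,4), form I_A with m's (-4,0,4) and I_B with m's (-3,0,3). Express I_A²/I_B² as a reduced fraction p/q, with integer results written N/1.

16/1

Shared (l₁,l₂,l₃)=(4,2,4): N and (l;000)² cancel in I_A²/I_B².
A: Δ = 2!·6!·2!/11! = 1/13860; Racah Σ t=2..2: t=2:+1/2880 = 1/2880; ⇒ 3j(4 2 4; -4 0 4)² = 28/495, sgn +1
B: Δ = 2!·6!·2!/11! = 1/13860; Racah Σ t=1..2: t=1:−1/720 t=2:+1/480 = 1/1440; ⇒ 3j(4 2 4; -3 0 3)² = 7/1980, sgn -1
I_A²/I_B² = (28/495)/(7/1980) = 16/1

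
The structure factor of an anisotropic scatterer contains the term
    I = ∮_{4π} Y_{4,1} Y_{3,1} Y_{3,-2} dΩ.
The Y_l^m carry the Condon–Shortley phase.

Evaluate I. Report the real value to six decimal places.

m-sum 0 ✓  L=10 even ✓  1≤3≤7 ✓
Π(2lᵢ+1) = 9×7×7 = 441
triangle coeff Δ(4,3,3) = 1/34650
Σ_t [1,3]: t=1:−1/72 t=2:+1/16 t=3:−1/72 = 5/144
(3j)²=2/77 [(4 3 3; 0 0 0)], sign=-1
Σ_t [2,3]: t=2:+1/48 t=3:−1/144 = 1/72
(3j)²=16/693 [(4 3 3; 1 1 -2)], sign=-1
⇒ 4πI² = 32/121
I = (+1)√(32/121/(4π)) = 0.14506992

0.145070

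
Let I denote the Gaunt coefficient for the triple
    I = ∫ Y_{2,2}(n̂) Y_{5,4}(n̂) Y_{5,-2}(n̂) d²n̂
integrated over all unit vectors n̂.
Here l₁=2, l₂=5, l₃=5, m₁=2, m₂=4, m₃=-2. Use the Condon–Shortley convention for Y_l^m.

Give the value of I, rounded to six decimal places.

2 + 4 − 2 = 4 ≠ 0: azimuthal integral kills it; I = 0

0.000000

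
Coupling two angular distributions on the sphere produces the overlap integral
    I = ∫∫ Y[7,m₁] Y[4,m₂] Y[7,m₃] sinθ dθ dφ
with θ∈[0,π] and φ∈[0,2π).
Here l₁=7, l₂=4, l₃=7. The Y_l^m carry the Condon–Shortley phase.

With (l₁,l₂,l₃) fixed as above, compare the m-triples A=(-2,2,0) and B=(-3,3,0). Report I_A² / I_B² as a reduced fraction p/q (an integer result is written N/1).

Same 7,4,7: normalisation and zero-m 3j drop out of the ratio.
A: Δ: 4! 10! 4! / 19! → 1/58198140; sum: t=2:+1/2903040 t=3:−1/622080 t=4:+1/1382400 = -47/87091200; 3j²(7 4 7; -2 2 0) = Δ·Π!·Σ² = 2209/277134  (sign +1)
B: Δ: 4! 10! 4! / 19! → 1/58198140; sum: t=3:−1/4354560 t=4:+1/2488320 = 1/5806080; 3j²(7 4 7; -3 3 0) = Δ·Π!·Σ² = 525/92378  (sign -1)
I_A²/I_B² = (2209/277134)/(525/92378) = 2209/1575

2209/1575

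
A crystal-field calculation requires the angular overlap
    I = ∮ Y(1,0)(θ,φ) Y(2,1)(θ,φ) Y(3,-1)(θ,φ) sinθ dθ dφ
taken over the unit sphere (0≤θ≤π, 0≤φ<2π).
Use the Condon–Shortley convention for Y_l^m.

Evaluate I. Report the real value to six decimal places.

Rules hold: Σm=0, L=6 even, 1≤3≤3.
N = 3·5·7 = 105
Δ = 0!·2!·4!/7! = 1/105
Racah Σ t=0..0: t=0:+1/4 = 1/4
⇒ 3j(1 2 3; 0 0 0)² = 3/35, sgn -1
Racah Σ t=0..0: t=0:+1/6 = 1/6
⇒ 3j(1 2 3; 0 1 -1)² = 8/105, sgn +1
4πI² = N·(3j₀)²·(3jₘ)² = 24/35
I = -1·√(0.685714/4π) = -0.23359668

-0.233597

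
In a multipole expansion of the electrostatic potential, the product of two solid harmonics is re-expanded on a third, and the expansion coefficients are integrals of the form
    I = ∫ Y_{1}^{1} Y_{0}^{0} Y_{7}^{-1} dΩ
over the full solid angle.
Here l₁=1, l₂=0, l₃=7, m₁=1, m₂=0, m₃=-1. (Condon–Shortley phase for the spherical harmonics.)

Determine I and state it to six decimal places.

triangle: need 1≤l₃≤1, have 7; I=0

0.000000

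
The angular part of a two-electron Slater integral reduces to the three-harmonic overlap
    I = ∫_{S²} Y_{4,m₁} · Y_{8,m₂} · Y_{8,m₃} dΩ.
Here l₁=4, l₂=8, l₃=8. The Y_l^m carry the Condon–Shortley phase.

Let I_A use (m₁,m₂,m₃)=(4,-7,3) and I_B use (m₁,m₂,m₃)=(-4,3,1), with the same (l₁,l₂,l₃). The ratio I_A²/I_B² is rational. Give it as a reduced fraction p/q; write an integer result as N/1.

65/396

Same 4,8,8: normalisation and zero-m 3j drop out of the ratio.
A: Δ: 4! 4! 12! / 21! → 1/185175900; sum: t=0:+1/22992076800 = 1/22992076800; 3j²(4 8 8; 4 -7 3) = Δ·Π!·Σ² = 5/1938  (sign -1)
B: Δ: 4! 4! 12! / 21! → 1/185175900; sum: t=4:+1/348364800 = 1/348364800; 3j²(4 8 8; -4 3 1) = Δ·Π!·Σ² = 66/4199  (sign -1)
I_A²/I_B² = (5/1938)/(66/4199) = 65/396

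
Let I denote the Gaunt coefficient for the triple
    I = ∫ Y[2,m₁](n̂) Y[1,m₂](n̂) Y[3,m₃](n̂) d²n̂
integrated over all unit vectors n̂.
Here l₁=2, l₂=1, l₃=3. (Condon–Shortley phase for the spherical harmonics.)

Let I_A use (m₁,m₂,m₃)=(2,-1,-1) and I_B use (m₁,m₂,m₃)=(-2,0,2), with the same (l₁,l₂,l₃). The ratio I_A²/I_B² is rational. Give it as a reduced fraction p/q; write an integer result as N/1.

1/5

l's match ⇒ only the (l;m) 3-j factors differ between A and B.
A: triangle coeff Δ(2,1,3) = 1/105; Σ_t [0,0]: t=0:+1/48 = 1/48; (3j)²=1/105 [(2 1 3; 2 -1 -1)], sign=+1
B: triangle coeff Δ(2,1,3) = 1/105; Σ_t [0,0]: t=0:+1/24 = 1/24; (3j)²=1/21 [(2 1 3; -2 0 2)], sign=-1
I_A²/I_B² = (1/105)/(1/21) = 1/5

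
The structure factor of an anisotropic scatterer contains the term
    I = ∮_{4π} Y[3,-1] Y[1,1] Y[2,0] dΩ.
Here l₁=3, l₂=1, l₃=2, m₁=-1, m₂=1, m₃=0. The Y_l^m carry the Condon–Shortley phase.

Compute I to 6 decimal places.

Checks pass: Σm=0; 6 even; l₃=2∈[2,4].
(2·3+1)(2·1+1)(2·2+1) = 105
Δ: 2! 4! 0! / 7! → 1/105
sum: t=1:−1/4 = -1/4
3j²(3 1 2; 0 0 0) = Δ·Π!·Σ² = 3/35  (sign -1)
sum: t=2:+1/8 = 1/8
3j²(3 1 2; -1 1 0) = Δ·Π!·Σ² = 2/35  (sign +1)
combine: 4πI² = 105·3/35·2/35 = 18/35
take √, sign -1: I = -0.20230066

-0.202301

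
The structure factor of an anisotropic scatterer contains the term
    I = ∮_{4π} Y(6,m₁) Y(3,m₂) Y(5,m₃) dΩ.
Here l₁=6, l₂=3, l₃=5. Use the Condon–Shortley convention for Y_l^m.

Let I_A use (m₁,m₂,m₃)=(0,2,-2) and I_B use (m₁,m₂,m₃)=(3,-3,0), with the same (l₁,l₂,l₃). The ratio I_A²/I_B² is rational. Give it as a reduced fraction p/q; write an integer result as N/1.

3/4

l's match ⇒ only the (l;m) 3-j factors differ between A and B.
A: triangle coeff Δ(6,3,5) = 1/675675; Σ_t [3,4]: t=3:−1/8640 t=4:+1/34560 = -1/11520; (3j)²=3/143 [(6 3 5; 0 2 -2)], sign=+1
B: triangle coeff Δ(6,3,5) = 1/675675; Σ_t [0,0]: t=0:+1/34560 = 1/34560; (3j)²=4/143 [(6 3 5; 3 -3 0)], sign=-1
I_A²/I_B² = (3/143)/(4/143) = 3/4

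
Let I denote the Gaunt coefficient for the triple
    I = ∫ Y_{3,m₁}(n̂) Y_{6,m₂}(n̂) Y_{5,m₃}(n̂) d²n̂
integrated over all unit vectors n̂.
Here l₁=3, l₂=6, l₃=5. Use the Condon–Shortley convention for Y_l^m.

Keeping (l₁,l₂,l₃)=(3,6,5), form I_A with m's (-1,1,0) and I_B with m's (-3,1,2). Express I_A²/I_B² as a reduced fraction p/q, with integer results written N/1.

l's match ⇒ only the (l;m) 3-j factors differ between A and B.
A: triangle coeff Δ(3,6,5) = 1/675675; Σ_t [2,4]: t=2:+1/5760 t=3:−1/3456 t=4:+1/34560 = -1/11520; (3j)²=2/429 [(3 6 5; -1 1 0)], sign=+1
B: triangle coeff Δ(3,6,5) = 1/675675; Σ_t [4,4]: t=4:+1/34560 = 1/34560; (3j)²=7/429 [(3 6 5; -3 1 2)], sign=-1
I_A²/I_B² = (2/429)/(7/429) = 2/7

2/7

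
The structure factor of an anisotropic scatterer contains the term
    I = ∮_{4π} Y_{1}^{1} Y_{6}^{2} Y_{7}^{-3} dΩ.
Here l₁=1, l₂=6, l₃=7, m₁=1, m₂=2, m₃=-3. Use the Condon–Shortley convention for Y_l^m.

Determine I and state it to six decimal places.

Rules hold: Σm=0, L=14 even, 5≤7≤7.
N = 3·13·15 = 585
Δ = 0!·2!·12!/15! = 1/1365
Racah Σ t=0..0: t=0:+1/518400 = 1/518400
⇒ 3j(1 6 7; 0 0 0)² = 7/195, sgn -1
Racah Σ t=0..0: t=0:+1/1935360 = 1/1935360
⇒ 3j(1 6 7; 1 2 -3)² = 3/91, sgn +1
4πI² = N·(3j₀)²·(3jₘ)² = 9/13
I = -1·√(0.692308/4π) = -0.23471705

-0.234717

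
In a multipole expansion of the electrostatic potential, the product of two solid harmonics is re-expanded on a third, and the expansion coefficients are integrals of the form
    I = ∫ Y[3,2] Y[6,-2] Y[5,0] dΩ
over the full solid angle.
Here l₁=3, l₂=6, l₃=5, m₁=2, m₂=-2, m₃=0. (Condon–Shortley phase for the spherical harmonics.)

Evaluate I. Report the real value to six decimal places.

-0.077843

Rules hold: Σm=0, L=14 even, 3≤5≤9.
N = 7·13·11 = 1001
Δ = 4!·2!·8!/15! = 1/675675
Racah Σ t=1..3: t=1:−1/8640 t=2:+1/2304 t=3:−1/8640 = 7/34560
⇒ 3j(3 6 5; 0 0 0)² = 7/429, sgn -1
Racah Σ t=0..1: t=0:+1/13824 t=1:−1/8640 = -1/23040
⇒ 3j(3 6 5; 2 -2 0)² = 2/429, sgn +1
4πI² = N·(3j₀)²·(3jₘ)² = 98/1287
I = -1·√(0.0761461/4π) = -0.07784287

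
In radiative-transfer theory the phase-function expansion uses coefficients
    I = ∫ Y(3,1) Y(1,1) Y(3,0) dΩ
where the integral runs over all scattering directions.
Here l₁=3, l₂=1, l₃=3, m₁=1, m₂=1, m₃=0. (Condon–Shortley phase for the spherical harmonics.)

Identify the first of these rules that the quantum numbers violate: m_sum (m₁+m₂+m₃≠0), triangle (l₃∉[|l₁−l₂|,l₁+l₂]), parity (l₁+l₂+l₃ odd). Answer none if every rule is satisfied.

m₁+m₂+m₃ = 1 + 1 + 0 = 2  ✗
triangle: |3−1|=2 ≤ l₃=3 ≤ 3+1=4
parity: l₁+l₂+l₃ = 7 is odd

m_sum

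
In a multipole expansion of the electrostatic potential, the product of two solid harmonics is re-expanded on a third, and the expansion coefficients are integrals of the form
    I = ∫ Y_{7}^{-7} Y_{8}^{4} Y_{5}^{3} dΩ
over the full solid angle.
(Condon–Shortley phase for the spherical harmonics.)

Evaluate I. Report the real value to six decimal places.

Checks pass: Σm=0; 20 even; l₃=5∈[1,15].
(2·7+1)(2·8+1)(2·5+1) = 2805
Δ: 10! 4! 6! / 21! → 1/814773960
sum: t=3:−1/87091200 t=4:+1/4976640 t=5:−1/2073600 t=6:+1/4976640 t=7:−1/87091200 = -1/9676800
3j²(7 8 5; 0 0 0) = Δ·Π!·Σ² = 360/46189  (sign +1)
sum: t=10:+1/4180377600 = 1/4180377600
3j²(7 8 5; -7 4 3) = Δ·Π!·Σ² = 11/1938  (sign +1)
combine: 4πI² = 2805·360/46189·11/1938 = 9900/79781
take √, sign +1: I = 0.09937175

0.099372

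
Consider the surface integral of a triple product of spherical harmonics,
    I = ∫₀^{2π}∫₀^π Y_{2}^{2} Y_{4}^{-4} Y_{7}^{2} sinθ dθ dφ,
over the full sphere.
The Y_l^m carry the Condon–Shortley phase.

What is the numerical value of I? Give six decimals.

0.000000

l₃=7 ∉ [2,6] — triangle fails ⇒ I = 0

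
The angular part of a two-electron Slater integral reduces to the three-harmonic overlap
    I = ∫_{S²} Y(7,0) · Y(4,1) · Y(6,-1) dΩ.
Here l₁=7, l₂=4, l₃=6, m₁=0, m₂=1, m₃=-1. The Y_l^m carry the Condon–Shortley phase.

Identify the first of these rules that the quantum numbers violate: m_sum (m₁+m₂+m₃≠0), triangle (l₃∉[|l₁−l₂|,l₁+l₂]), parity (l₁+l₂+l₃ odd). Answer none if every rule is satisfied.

m₁+m₂+m₃ = 0 + 1 − 1 = 0  ✓
triangle: |7−4|=3 ≤ l₃=6 ≤ 7+4=11  ✓
parity: l₁+l₂+l₃ = 17 is odd  ✗

parity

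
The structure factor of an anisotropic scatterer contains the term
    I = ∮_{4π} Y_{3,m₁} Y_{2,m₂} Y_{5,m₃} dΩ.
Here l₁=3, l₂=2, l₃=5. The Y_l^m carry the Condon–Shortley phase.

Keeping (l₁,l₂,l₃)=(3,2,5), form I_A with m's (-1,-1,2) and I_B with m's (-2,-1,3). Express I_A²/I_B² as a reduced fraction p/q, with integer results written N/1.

Same 3,2,5: normalisation and zero-m 3j drop out of the ratio.
A: Δ: 0! 6! 4! / 11! → 1/2310; sum: t=0:+1/288 = 1/288; 3j²(3 2 5; -1 -1 2) = Δ·Π!·Σ² = 1/22  (sign -1)
B: Δ: 0! 6! 4! / 11! → 1/2310; sum: t=0:+1/720 = 1/720; 3j²(3 2 5; -2 -1 3) = Δ·Π!·Σ² = 8/165  (sign +1)
I_A²/I_B² = (1/22)/(8/165) = 15/16

15/16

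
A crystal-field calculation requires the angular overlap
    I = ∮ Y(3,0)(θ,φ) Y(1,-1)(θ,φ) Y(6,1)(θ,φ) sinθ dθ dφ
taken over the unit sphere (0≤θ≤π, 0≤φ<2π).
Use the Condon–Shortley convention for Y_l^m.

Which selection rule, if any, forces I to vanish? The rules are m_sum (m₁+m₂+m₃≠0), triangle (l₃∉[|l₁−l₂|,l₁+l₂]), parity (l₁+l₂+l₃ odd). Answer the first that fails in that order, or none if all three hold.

m₁+m₂+m₃ = 0 − 1 + 1 = 0  ✓
triangle: |3−1|=2 ≤ l₃=6 ≤ 3+1=4  ✗
parity: l₁+l₂+l₃ = 10 is even

triangle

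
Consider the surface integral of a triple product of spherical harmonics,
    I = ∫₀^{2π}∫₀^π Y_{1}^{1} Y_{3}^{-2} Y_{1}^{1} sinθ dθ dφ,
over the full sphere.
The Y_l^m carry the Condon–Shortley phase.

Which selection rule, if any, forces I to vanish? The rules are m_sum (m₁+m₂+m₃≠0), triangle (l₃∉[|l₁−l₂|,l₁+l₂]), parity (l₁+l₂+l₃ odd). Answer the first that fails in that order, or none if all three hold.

triangle

Σmᵢ = 0  ✓
l₃∈[|l₁−l₂|,l₁+l₂]=[2,4], have l₃=1  ✗
Σlᵢ = 5 ⇒ odd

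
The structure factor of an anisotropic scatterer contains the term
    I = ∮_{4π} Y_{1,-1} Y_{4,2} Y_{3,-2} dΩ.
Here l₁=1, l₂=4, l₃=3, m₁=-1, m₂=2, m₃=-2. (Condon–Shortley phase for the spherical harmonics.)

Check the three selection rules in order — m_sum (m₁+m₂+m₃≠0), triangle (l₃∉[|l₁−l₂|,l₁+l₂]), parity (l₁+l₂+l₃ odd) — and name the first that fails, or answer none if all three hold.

azimuthal sum: -1 + 2 − 2 = -1  ✗
3 ≤ 3 ≤ 5 (triangle on l)
L = 1 + 4 + 3 = 8 (even)

m_sum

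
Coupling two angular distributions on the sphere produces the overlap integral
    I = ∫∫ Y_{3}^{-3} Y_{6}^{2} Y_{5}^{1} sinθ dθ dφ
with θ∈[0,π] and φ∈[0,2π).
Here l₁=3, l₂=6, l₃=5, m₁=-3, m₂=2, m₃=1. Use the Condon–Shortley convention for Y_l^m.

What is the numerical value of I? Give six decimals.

-0.174062

Checks pass: Σm=0; 14 even; l₃=5∈[3,9].
(2·3+1)(2·6+1)(2·5+1) = 1001
Δ: 4! 2! 8! / 15! → 1/675675
sum: t=1:−1/8640 t=2:+1/2304 t=3:−1/8640 = 7/34560
3j²(3 6 5; 0 0 0) = Δ·Π!·Σ² = 7/429  (sign -1)
sum: t=4:+1/27648 = 1/27648
3j²(3 6 5; -3 2 1) = Δ·Π!·Σ² = 10/429  (sign +1)
combine: 4πI² = 1001·7/429·10/429 = 490/1287
take √, sign -1: I = -0.17406195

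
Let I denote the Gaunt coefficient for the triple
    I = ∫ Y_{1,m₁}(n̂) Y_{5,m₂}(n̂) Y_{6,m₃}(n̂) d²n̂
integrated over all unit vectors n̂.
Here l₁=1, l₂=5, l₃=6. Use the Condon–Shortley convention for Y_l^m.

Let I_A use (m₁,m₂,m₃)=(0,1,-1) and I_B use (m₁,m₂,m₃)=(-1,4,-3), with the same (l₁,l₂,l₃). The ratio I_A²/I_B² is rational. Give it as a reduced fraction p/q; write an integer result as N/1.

35/3

Shared (l₁,l₂,l₃)=(1,5,6): N and (l;000)² cancel in I_A²/I_B².
A: Δ = 0!·2!·10!/13! = 1/858; Racah Σ t=0..0: t=0:+1/17280 = 1/17280; ⇒ 3j(1 5 6; 0 1 -1)² = 35/858, sgn -1
B: Δ = 0!·2!·10!/13! = 1/858; Racah Σ t=0..0: t=0:+1/725760 = 1/725760; ⇒ 3j(1 5 6; -1 4 -3)² = 1/286, sgn -1
I_A²/I_B² = (35/858)/(1/286) = 35/3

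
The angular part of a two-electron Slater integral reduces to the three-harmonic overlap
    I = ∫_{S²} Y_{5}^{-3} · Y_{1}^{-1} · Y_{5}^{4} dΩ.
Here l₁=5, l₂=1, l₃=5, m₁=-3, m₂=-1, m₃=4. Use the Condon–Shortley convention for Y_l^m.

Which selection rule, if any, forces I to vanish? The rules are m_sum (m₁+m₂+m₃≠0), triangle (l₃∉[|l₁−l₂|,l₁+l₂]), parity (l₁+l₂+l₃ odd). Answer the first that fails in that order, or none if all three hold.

azimuthal sum: -3 − 1 + 4 = 0  ✓
4 ≤ 5 ≤ 6 (triangle on l)  ✓
L = 5 + 1 + 5 = 11 (odd)  ✗

parity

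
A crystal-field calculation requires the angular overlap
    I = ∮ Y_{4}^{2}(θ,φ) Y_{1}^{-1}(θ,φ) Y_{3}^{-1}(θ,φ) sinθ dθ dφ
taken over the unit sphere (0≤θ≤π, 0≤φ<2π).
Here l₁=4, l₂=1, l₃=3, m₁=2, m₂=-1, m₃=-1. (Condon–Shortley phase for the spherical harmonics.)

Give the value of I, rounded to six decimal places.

m-sum 0 ✓  L=8 even ✓  3≤3≤5 ✓
Π(2lᵢ+1) = 9×3×7 = 189
triangle coeff Δ(4,1,3) = 1/252
Σ_t [1,1]: t=1:−1/36 = -1/36
(3j)²=4/63 [(4 1 3; 0 0 0)], sign=+1
Σ_t [0,0]: t=0:+1/96 = 1/96
(3j)²=5/84 [(4 1 3; 2 -1 -1)], sign=+1
⇒ 4πI² = 5/7
I = (+1)√(5/7/(4π)) = 0.23841361

0.238414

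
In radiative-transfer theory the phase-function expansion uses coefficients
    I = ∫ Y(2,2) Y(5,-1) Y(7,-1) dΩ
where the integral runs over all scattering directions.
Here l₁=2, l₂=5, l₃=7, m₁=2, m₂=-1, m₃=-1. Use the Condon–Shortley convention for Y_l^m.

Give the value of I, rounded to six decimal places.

Checks pass: Σm=0; 14 even; l₃=7∈[3,7].
(2·2+1)(2·5+1)(2·7+1) = 825
Δ: 0! 4! 10! / 15! → 1/15015
sum: t=0:+1/57600 = 1/57600
3j²(2 5 7; 0 0 0) = Δ·Π!·Σ² = 21/715  (sign -1)
sum: t=0:+1/414720 = 1/414720
3j²(2 5 7; 2 -1 -1) = Δ·Π!·Σ² = 2/429  (sign +1)
combine: 4πI² = 825·21/715·2/429 = 210/1859
take √, sign -1: I = -0.09481237

-0.094812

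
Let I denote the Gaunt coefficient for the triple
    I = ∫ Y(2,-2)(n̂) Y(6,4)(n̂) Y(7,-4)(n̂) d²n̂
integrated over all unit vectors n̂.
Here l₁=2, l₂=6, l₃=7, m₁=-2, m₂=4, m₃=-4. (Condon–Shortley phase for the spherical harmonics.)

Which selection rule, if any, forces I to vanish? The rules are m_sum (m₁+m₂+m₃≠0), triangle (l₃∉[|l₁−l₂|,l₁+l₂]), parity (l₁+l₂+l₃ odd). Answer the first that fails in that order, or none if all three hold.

m_sum

azimuthal sum: -2 + 4 − 4 = -2  ✗
4 ≤ 7 ≤ 8 (triangle on l)
L = 2 + 6 + 7 = 15 (odd)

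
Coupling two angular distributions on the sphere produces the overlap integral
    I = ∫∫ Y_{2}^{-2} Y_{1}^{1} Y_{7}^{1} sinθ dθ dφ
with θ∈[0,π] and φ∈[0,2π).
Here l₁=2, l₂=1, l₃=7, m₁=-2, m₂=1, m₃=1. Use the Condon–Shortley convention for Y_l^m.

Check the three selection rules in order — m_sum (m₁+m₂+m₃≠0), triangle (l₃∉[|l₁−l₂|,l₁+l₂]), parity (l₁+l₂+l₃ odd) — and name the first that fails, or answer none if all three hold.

m₁+m₂+m₃ = -2 + 1 + 1 = 0  ✓
triangle: |2−1|=1 ≤ l₃=7 ≤ 2+1=3  ✗
parity: l₁+l₂+l₃ = 10 is even

triangle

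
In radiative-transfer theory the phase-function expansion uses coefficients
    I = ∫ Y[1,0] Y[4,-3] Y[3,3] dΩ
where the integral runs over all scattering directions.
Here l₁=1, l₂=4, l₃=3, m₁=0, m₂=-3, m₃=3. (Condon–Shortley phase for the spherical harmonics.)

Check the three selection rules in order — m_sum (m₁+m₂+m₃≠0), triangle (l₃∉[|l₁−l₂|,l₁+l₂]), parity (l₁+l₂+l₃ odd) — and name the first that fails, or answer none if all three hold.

none

azimuthal sum: 0 − 3 + 3 = 0  ✓
3 ≤ 3 ≤ 5 (triangle on l)  ✓
L = 1 + 4 + 3 = 8 (even)  ✓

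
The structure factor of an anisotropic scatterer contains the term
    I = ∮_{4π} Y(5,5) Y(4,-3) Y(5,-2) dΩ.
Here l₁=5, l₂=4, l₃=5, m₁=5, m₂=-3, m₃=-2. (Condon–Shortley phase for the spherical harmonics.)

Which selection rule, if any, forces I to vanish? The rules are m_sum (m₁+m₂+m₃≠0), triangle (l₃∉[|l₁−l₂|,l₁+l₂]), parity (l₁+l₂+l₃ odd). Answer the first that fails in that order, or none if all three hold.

none

m₁+m₂+m₃ = 5 − 3 − 2 = 0  ✓
triangle: |5−4|=1 ≤ l₃=5 ≤ 5+4=9  ✓
parity: l₁+l₂+l₃ = 14 is even  ✓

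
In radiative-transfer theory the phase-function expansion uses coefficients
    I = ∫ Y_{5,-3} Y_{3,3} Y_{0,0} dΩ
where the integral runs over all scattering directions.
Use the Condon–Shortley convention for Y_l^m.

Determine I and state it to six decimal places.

l₃=0 ∉ [2,8] — triangle fails ⇒ I = 0

0.000000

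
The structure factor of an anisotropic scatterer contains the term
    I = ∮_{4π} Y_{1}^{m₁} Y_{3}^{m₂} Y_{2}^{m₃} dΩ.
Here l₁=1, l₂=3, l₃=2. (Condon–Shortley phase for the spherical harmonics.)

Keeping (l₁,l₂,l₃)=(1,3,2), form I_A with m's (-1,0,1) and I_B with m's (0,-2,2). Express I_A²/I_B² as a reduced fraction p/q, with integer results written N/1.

3/5

l's match ⇒ only the (l;m) 3-j factors differ between A and B.
A: triangle coeff Δ(1,3,2) = 1/105; Σ_t [2,2]: t=2:+1/12 = 1/12; (3j)²=1/35 [(1 3 2; -1 0 1)], sign=-1
B: triangle coeff Δ(1,3,2) = 1/105; Σ_t [1,1]: t=1:−1/24 = -1/24; (3j)²=1/21 [(1 3 2; 0 -2 2)], sign=-1
I_A²/I_B² = (1/35)/(1/21) = 3/5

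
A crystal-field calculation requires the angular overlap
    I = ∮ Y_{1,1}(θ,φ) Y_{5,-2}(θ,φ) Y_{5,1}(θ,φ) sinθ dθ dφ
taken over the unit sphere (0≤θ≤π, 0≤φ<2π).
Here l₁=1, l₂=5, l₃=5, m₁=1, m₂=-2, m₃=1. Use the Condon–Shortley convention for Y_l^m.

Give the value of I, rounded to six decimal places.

0.000000

Σlᵢ=11 odd — θ-integrand is odd under cosθ→−cosθ; I=0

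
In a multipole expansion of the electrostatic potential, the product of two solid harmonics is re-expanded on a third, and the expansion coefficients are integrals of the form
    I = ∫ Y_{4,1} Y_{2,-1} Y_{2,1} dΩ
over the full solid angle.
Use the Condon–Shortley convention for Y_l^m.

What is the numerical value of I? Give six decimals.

0.000000

1 − 1 + 1 = 1 ≠ 0: azimuthal integral kills it; I = 0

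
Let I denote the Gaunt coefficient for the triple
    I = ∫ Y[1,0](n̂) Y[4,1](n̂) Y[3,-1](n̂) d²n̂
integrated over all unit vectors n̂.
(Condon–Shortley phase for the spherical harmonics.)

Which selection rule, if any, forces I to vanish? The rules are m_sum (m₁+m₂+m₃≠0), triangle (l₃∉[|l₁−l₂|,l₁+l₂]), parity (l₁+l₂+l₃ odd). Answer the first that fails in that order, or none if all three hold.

m₁+m₂+m₃ = 0 + 1 − 1 = 0  ✓
triangle: |1−4|=3 ≤ l₃=3 ≤ 1+4=5  ✓
parity: l₁+l₂+l₃ = 8 is even  ✓

none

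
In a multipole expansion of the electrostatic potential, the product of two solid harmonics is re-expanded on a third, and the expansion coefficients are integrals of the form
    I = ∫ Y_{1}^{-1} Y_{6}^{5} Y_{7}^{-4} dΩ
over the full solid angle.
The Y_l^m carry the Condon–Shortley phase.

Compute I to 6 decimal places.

m-sum 0 ✓  L=14 even ✓  5≤7≤7 ✓
Π(2lᵢ+1) = 3×13×15 = 585
triangle coeff Δ(1,6,7) = 1/1365
Σ_t [0,0]: t=0:+1/518400 = 1/518400
(3j)²=7/195 [(1 6 7; 0 0 0)], sign=-1
Σ_t [0,0]: t=0:+1/79833600 = 1/79833600
(3j)²=1/455 [(1 6 7; -1 5 -4)], sign=-1
⇒ 4πI² = 3/65
I = (+1)√(3/65/(4π)) = 0.06060368

0.060604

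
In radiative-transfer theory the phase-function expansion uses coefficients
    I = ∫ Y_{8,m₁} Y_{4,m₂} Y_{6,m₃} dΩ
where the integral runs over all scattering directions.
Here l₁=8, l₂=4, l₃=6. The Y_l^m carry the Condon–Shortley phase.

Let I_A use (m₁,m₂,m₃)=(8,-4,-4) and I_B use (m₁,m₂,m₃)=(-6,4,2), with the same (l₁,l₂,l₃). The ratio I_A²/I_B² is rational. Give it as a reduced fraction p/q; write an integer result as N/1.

Shared (l₁,l₂,l₃)=(8,4,6): N and (l;000)² cancel in I_A²/I_B².
A: Δ = 6!·10!·2!/19! = 1/23279256; Racah Σ t=0..0: t=0:+1/5225472000 = 1/5225472000; ⇒ 3j(8 4 6; 8 -4 -4)² = 28/2907, sgn +1
B: Δ = 6!·10!·2!/19! = 1/23279256; Racah Σ t=6..6: t=6:+1/116121600 = 1/116121600; ⇒ 3j(8 4 6; -6 4 2)² = 7/323, sgn +1
I_A²/I_B² = (28/2907)/(7/323) = 4/9

4/9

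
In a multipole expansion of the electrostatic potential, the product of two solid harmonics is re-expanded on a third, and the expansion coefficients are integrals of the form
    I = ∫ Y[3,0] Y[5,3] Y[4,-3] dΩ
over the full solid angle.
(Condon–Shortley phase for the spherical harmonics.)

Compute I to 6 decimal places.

Rules hold: Σm=0, L=12 even, 2≤4≤8.
N = 7·11·9 = 693
Δ = 4!·2!·6!/13! = 1/180180
Racah Σ t=1..3: t=1:−1/576 t=2:+1/144 t=3:−1/576 = 1/288
⇒ 3j(3 5 4; 0 0 0)² = 20/1001, sgn +1
Racah Σ t=2..3: t=2:+1/2880 t=3:−1/1440 = -1/2880
⇒ 3j(3 5 4; 0 3 -3)² = 7/715, sgn +1
4πI² = N·(3j₀)²·(3jₘ)² = 252/1859
I = +1·√(0.135557/4π) = 0.10386175

0.103862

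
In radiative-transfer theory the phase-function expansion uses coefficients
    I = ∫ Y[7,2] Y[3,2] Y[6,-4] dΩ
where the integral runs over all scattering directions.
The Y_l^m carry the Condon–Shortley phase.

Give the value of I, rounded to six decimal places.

-0.153384

Checks pass: Σm=0; 16 even; l₃=6∈[4,10].
(2·7+1)(2·3+1)(2·6+1) = 1365
Δ: 4! 10! 2! / 17! → 1/2042040
sum: t=1:−1/207360 t=2:+1/57600 t=3:−1/207360 = 1/129600
3j²(7 3 6; 0 0 0) = Δ·Π!·Σ² = 168/12155  (sign +1)
sum: t=3:−1/967680 t=4:+1/8709120 = -1/1088640
3j²(7 3 6; 2 2 -4) = Δ·Π!·Σ² = 800/51051  (sign -1)
combine: 4πI² = 1365·168/12155·800/51051 = 134400/454597
take √, sign -1: I = -0.15338448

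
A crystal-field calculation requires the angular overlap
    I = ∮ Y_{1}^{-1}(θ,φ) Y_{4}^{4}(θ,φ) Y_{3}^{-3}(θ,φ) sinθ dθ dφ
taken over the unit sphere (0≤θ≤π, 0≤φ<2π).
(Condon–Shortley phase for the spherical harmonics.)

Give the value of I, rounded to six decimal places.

0.325735

Rules hold: Σm=0, L=8 even, 3≤3≤5.
N = 3·9·7 = 189
Δ = 2!·0!·6!/9! = 1/252
Racah Σ t=1..1: t=1:−1/36 = -1/36
⇒ 3j(1 4 3; 0 0 0)² = 4/63, sgn +1
Racah Σ t=2..2: t=2:+1/1440 = 1/1440
⇒ 3j(1 4 3; -1 4 -3)² = 1/9, sgn +1
4πI² = N·(3j₀)²·(3jₘ)² = 4/3
I = +1·√(1.33333/4π) = 0.32573501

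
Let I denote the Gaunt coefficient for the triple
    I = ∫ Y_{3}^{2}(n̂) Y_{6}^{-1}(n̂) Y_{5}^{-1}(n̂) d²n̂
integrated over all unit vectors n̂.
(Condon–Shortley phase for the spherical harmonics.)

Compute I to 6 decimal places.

0.134828

Rules hold: Σm=0, L=14 even, 3≤5≤9.
N = 7·13·11 = 1001
Δ = 4!·2!·8!/15! = 1/675675
Racah Σ t=1..3: t=1:−1/8640 t=2:+1/2304 t=3:−1/8640 = 7/34560
⇒ 3j(3 6 5; 0 0 0)² = 7/429, sgn -1
Racah Σ t=0..1: t=0:+1/17280 t=1:−1/6912 = -1/11520
⇒ 3j(3 6 5; 2 -1 -1)² = 2/143, sgn -1
4πI² = N·(3j₀)²·(3jₘ)² = 98/429
I = +1·√(0.228438/4π) = 0.13482780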